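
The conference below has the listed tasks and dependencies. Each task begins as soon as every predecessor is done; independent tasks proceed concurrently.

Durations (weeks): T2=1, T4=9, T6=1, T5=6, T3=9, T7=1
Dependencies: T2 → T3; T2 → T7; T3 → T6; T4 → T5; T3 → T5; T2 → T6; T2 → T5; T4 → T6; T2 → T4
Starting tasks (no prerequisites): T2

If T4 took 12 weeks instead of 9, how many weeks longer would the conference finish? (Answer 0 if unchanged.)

The binding path is T2→T4→T5 = 1+9+6 = 16; finish at 16 weeks.
T4 is on the critical path; changing it to 12 makes that path 19 weeks.
That remains the longest chain; total 19 weeks.
Change in finish: 19 − 16 = +3 weeks.

3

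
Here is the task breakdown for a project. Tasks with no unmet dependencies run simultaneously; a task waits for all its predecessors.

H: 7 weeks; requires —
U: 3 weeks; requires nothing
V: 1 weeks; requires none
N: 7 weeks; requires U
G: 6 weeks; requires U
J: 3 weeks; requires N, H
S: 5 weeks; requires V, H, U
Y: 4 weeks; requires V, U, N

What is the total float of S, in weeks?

Critical path: U→N→Y = 3+7+4 = 14, so the finish is 14 weeks.
The longest chain containing S totals 12 weeks.
So S can slip 14 − 12 = 2 weeks.

2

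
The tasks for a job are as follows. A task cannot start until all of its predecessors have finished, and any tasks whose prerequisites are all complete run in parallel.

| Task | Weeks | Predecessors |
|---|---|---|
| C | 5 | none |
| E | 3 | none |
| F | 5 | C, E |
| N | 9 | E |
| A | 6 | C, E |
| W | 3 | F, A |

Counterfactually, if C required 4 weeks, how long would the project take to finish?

13

As given, the longest chain is C→A→W = 5+6+3 = 14, so the finish is 14 weeks.
C lies on that path, so at 4 weeks the path becomes 13 weeks.
That remains the longest chain; total 13 weeks.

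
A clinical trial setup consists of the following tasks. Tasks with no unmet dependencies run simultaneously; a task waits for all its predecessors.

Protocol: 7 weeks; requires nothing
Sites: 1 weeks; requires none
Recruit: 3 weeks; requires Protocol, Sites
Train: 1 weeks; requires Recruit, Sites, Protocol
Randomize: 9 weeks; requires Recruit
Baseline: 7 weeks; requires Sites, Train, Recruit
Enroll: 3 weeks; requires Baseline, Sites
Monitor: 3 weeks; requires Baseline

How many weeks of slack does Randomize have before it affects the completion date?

2

Protocol→Recruit→Train→Baseline→Enroll = 7+3+1+7+3 = 21 sets the makespan at 21 weeks.
Longest path through Randomize: 19 weeks (earliest finish 19, latest finish 21).
Slack of Randomize = 12 − 10 = 2 weeks.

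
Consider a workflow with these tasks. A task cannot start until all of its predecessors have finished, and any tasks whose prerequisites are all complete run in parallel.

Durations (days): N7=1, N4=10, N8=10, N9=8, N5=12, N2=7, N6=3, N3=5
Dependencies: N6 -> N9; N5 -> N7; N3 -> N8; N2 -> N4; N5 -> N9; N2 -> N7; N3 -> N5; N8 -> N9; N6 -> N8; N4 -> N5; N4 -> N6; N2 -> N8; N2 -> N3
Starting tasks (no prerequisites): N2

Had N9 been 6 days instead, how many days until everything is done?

Actual critical path: N2→N4→N6→N8→N9 = 7+10+3+10+8 = 38 ⇒ 38 days.
N9 is on the critical path; changing it to 6 makes that path 36 days.
That remains the longest chain; total 36 days.

36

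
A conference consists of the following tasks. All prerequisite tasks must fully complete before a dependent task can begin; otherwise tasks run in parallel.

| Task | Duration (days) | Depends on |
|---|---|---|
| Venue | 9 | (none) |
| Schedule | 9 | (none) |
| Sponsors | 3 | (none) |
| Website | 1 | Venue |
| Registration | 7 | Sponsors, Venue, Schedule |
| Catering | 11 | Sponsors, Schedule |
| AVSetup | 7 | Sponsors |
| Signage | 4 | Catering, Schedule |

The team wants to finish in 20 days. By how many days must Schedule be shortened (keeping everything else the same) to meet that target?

4

Current finish: 24 days; target: 20.
Schedule is on every critical path, so each day cut from Schedule cuts the finish by one (this holds down to a finish of 18).
Need 24 − 20 = 4 days off Schedule → Schedule becomes 5 days, finish becomes 20.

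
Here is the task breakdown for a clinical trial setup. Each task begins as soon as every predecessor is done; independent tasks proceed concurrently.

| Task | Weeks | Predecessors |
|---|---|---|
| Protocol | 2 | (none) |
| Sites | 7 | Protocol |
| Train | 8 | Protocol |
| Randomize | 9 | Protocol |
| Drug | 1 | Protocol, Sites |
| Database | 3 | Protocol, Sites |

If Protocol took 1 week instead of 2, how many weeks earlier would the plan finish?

1

Actual critical path: Protocol→Sites→Database = 2+7+3 = 12 ⇒ 12 weeks.
Protocol lies on that path, so at 1 week the path becomes 11 weeks.
That remains the longest chain; total 11 weeks.
Change in finish: 11 − 12 = -1 weeks.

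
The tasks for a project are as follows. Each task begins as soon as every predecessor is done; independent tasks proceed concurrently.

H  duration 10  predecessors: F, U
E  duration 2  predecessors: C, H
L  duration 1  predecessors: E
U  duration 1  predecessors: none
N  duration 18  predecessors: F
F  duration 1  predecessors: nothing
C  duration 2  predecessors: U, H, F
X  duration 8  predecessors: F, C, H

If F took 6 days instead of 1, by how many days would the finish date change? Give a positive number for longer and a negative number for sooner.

Critical path before the change: F→H→C→X = 1+10+2+8 = 21 giving 21 days.
F lies on that path, so at 6 days the path becomes 26 days.
That remains the longest chain; total 26 days.
Change in finish: 26 − 21 = +5 days.

5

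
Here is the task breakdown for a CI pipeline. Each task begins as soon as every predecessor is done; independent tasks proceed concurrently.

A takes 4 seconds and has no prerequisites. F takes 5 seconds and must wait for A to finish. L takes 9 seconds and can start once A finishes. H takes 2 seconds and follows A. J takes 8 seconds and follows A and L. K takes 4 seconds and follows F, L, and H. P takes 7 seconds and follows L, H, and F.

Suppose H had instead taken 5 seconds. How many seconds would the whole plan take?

21

Actual critical path: A→L→J = 4+9+8 = 21 ⇒ 21 seconds.
H has 8 seconds of float (longest path through it is 13).
The critical path is still A→L→J; finish is now 21 seconds.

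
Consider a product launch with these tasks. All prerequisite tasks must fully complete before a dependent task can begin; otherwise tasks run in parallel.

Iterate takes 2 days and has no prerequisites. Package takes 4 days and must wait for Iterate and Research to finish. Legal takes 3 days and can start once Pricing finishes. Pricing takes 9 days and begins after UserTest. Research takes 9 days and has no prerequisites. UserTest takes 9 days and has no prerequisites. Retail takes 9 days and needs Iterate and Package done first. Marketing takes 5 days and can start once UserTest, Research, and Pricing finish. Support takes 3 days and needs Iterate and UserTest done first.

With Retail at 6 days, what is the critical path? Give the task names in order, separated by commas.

UserTest, Pricing, Marketing

Baseline: UserTest→Pricing→Marketing = 9+9+5 = 23 → 23 days.
Retail has 1 day of float (longest path through it is 22).
No other chain overtakes it, so the finish is 23 days.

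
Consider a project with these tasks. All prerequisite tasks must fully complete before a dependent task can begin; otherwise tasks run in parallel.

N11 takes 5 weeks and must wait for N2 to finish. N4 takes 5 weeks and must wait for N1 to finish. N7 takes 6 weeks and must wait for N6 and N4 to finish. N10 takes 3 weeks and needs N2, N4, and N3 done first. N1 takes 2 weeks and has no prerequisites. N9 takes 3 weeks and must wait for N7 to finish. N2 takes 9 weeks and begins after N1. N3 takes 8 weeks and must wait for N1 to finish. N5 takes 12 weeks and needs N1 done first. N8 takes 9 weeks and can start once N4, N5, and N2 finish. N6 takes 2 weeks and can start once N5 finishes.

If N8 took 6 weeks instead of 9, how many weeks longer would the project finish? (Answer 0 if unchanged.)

Actual critical path: N1→N5→N6→N7→N9 = 2+12+2+6+3 = 25 ⇒ 25 weeks.
The longest path through N8 is only 23 weeks, so N8 has float 2.
No other chain overtakes it, so the finish is 25 weeks.
Change in finish: 25 − 25 = +0 weeks.

0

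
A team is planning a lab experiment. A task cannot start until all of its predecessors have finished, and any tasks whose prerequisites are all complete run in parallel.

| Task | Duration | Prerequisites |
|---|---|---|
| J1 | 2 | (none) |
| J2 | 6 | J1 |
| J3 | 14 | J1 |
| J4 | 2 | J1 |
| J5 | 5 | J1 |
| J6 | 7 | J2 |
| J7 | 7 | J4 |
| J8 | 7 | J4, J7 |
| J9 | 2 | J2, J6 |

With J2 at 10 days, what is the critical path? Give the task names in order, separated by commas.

As given, the longest chain is J1→J4→J7→J8 = 2+2+7+7 = 18, so the finish is 18 days.
The longest path through J2 is only 17 days, so J2 has float 1.
New critical path: J1→J2→J6→J9 = 2+10+7+2 = 21 ⇒ 21 days.

J1, J2, J6, J9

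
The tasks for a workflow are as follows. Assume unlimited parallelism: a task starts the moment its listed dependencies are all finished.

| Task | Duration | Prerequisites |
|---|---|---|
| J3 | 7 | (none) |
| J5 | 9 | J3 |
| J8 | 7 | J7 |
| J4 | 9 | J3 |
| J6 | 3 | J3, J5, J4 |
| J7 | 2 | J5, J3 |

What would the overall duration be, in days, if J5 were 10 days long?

As given, the longest chain is J3→J5→J7→J8 = 7+9+2+7 = 25, so the finish is 25 days.
J5 is on the critical path; changing it to 10 makes that path 26 days.
That remains the longest chain; total 26 days.

26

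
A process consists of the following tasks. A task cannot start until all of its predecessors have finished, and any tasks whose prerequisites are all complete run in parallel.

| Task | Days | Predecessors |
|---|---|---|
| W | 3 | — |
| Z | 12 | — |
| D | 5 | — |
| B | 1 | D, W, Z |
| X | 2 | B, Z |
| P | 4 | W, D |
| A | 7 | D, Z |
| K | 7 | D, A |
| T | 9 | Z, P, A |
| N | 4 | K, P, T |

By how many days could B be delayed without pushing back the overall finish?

17

The longest chain is Z→A→T→N = 12+7+9+4 = 32; overall finish 32 days.
B finishes as early as 13 and must finish by 30.
So B can slip 30 − 13 = 17 days.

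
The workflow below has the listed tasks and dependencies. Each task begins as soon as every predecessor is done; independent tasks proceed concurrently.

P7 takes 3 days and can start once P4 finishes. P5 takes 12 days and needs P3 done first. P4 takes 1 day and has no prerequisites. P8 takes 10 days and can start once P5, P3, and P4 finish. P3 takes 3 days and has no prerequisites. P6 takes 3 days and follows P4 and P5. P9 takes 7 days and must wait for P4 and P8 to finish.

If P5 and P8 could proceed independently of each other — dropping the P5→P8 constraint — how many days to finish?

Original critical path: P3→P5→P8→P9 = 3+12+10+7 = 32 ⇒ 32 days.
Without P5→P8, P8's earliest start moves from 15 to 3.
The longest chain is now P3→P8→P9 = 3+10+7 = 20, so the plan takes 20 days.

20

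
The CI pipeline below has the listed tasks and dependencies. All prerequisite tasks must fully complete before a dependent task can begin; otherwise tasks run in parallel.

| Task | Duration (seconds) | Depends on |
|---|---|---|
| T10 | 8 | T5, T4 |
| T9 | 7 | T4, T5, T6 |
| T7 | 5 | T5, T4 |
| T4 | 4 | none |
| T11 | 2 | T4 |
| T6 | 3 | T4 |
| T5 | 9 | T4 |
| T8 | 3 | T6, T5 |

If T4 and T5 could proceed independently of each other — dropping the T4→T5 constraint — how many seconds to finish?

Before: longest chain T4→T5→T10 = 4+9+8 = 21, finish 21.
Without T4→T5, T5's earliest start moves from 4 to 0.
The longest chain is now T5→T10 = 9+8 = 17, so the project takes 17 seconds.

17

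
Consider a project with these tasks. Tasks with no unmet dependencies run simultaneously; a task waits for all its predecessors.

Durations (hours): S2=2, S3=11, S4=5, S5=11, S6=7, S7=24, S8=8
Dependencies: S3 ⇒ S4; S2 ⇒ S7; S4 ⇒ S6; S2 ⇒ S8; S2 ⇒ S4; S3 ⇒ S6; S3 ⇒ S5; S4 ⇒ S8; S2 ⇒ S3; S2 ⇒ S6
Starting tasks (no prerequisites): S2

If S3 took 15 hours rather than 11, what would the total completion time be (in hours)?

30

Baseline: S2→S3→S4→S8 = 2+11+5+8 = 26 → 26 hours.
S3 lies on that path, so at 15 hours the path becomes 30 hours.
No other chain overtakes it, so the finish is 30 hours.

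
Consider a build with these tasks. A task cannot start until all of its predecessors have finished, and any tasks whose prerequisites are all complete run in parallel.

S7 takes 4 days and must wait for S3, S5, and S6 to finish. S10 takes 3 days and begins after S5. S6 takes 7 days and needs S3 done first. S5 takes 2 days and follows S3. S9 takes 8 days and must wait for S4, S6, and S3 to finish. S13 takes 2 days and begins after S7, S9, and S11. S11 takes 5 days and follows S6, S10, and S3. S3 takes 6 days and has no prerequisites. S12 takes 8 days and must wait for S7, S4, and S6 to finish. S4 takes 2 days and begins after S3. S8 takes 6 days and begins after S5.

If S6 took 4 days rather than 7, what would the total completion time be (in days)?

Critical path before the change: S3→S6→S7→S12 = 6+7+4+8 = 25 giving 25 days.
S6 lies on that path, so at 4 days the path becomes 22 days.
No other chain overtakes it, so the finish is 22 days.

22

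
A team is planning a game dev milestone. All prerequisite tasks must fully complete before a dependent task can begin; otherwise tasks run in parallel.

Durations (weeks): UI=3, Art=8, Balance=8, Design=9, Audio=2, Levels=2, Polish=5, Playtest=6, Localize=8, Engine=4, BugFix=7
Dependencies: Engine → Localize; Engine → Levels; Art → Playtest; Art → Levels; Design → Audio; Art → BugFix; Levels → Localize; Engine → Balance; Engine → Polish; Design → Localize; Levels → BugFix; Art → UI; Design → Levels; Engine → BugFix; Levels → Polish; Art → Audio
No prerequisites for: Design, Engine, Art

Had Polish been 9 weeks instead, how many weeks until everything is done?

20

Critical path before the change: Design→Levels→Localize = 9+2+8 = 19 giving 19 weeks.
Polish has 3 weeks of float (longest path through it is 16).
The binding chain switches to Design→Levels→Polish = 9+2+9 = 20; finish 20 weeks.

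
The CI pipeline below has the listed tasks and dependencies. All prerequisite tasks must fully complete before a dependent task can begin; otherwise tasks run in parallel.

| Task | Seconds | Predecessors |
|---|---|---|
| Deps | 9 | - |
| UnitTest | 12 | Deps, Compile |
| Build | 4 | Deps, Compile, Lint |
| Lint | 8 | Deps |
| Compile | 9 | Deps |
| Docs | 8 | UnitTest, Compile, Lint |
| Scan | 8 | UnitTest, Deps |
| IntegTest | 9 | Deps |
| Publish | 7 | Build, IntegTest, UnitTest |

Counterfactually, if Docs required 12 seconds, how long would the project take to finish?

As given, the longest chain is Deps→Compile→UnitTest→Docs = 9+9+12+8 = 38, so the finish is 38 seconds.
Since Docs is critical, the +4 change carries straight to that chain (now 42 seconds).
That remains the longest chain; total 42 seconds.

42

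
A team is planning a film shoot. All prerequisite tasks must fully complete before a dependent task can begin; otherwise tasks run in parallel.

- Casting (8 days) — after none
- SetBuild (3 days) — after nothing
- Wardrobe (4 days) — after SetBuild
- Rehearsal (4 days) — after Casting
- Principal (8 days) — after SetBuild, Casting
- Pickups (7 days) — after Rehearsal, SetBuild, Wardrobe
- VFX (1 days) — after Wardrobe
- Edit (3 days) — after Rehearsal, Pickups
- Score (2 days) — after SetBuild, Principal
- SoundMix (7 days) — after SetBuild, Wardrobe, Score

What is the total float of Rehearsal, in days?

Casting→Principal→Score→SoundMix = 8+8+2+7 = 25 sets the makespan at 25 days.
Rehearsal finishes as early as 12 and must finish by 15.
Slack of Rehearsal = 11 − 8 = 3 days.

3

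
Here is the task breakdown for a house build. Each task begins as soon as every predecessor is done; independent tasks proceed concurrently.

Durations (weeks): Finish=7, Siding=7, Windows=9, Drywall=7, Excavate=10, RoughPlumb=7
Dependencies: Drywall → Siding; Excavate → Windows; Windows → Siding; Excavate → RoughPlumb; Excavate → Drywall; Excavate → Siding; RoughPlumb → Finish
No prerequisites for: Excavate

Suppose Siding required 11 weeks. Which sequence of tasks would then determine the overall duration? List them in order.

Excavate, Windows, Siding

Critical path before the change: Excavate→Windows→Siding = 10+9+7 = 26 giving 26 weeks.
Since Siding is critical, the +4 change carries straight to that chain (now 30 weeks).
That remains the longest chain; total 30 weeks.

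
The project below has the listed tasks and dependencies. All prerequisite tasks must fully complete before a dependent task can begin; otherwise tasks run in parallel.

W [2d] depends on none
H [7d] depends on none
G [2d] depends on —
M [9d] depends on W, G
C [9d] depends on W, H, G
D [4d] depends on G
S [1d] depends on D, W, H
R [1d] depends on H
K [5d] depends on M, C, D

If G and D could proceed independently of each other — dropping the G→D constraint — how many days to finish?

With the dependency in place, H→C→K = 7+9+5 = 21 sets the finish at 21 days.
Without G→D, D's earliest start moves from 2 to 0.
The longest chain is now H→C→K = 7+9+5 = 21, so the project takes 21 days.

21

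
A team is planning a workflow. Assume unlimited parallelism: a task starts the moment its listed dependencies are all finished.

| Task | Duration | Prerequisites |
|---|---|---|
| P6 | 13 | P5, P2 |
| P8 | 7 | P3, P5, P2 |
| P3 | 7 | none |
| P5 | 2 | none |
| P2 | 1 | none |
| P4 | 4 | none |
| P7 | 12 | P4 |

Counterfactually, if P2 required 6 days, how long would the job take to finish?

Actual critical path: P4→P7 = 4+12 = 16 ⇒ 16 days.
P2 is off the critical path — its longest chain is 14 days, giving 2 of slack.
Now P2→P6 = 6+13 = 19 is longest, so the finish becomes 19 days.

19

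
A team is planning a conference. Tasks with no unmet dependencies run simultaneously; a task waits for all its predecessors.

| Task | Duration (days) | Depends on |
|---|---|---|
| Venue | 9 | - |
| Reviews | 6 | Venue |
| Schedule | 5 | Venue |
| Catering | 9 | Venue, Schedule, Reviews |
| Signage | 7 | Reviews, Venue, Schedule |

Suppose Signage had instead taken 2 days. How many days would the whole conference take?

24

Actual critical path: Venue→Reviews→Catering = 9+6+9 = 24 ⇒ 24 days.
The longest path through Signage is only 22 days, so Signage has float 2.
No other chain overtakes it, so the finish is 24 days.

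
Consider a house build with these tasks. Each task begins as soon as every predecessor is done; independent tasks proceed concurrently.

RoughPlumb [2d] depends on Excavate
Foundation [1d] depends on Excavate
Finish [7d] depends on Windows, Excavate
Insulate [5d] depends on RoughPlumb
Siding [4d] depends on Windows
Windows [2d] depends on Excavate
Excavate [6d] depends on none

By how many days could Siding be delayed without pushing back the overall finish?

3

Critical path: Excavate→Windows→Finish = 6+2+7 = 15, so the finish is 15 days.
Siding finishes as early as 12 and must finish by 15.
Float = 15 − 12 = 3.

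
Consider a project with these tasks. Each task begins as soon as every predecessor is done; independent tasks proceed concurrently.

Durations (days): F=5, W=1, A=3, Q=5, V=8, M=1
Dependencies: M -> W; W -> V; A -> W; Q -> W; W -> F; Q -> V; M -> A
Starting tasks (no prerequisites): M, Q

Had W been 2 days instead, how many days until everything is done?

15

Baseline: Q→W→V = 5+1+8 = 14 → 14 days.
W is on the critical path; changing it to 2 makes that path 15 days.
The critical path is still Q→W→V; finish is now 15 days.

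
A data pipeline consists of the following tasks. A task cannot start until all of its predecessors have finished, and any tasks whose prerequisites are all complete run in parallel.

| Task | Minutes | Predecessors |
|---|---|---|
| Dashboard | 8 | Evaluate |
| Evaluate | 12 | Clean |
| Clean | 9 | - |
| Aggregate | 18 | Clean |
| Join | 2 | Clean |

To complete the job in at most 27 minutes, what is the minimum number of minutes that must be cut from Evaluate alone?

2

Current finish: 29 minutes; target: 27.
Evaluate is on every critical path, so each minute cut from Evaluate cuts the finish by one (this holds down to a finish of 27).
Need 29 − 27 = 2 minutes off Evaluate → Evaluate becomes 10 minutes, finish becomes 27.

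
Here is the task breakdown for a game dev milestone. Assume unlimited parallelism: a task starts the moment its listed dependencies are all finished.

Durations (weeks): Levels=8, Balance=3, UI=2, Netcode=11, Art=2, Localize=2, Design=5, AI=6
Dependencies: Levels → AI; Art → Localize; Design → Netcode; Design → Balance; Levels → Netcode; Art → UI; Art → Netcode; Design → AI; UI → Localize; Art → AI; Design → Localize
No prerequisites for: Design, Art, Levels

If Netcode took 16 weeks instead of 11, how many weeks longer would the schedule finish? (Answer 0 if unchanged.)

As given, the longest chain is Levels→Netcode = 8+11 = 19, so the finish is 19 weeks.
Since Netcode is critical, the +5 change carries straight to that chain (now 24 weeks).
No other chain overtakes it, so the finish is 24 weeks.
Change in finish: 24 − 19 = +5 weeks.

5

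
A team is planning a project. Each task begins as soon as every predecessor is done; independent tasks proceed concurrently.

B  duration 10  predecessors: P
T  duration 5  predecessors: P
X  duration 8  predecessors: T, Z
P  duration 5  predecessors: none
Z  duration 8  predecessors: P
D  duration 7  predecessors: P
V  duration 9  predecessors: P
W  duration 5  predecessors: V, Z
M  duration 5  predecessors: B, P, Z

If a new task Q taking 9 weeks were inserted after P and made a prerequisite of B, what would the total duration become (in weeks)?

29

Originally the job takes 21 weeks.
With Q inserted, B now waits for max(P, Q).
New critical path: P→Q→B→M = 5+9+10+5 = 29 ⇒ 29 weeks.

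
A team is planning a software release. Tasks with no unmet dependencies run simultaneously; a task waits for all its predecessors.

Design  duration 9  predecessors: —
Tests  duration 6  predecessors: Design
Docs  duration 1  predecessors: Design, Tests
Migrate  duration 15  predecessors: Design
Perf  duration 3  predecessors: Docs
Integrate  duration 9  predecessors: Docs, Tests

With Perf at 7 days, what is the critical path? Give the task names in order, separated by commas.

Baseline: Design→Tests→Docs→Integrate = 9+6+1+9 = 25 → 25 days.
The longest path through Perf is only 19 days, so Perf has float 6.
The critical path is still Design→Tests→Docs→Integrate; finish is now 25 days.

Design, Tests, Docs, Integrate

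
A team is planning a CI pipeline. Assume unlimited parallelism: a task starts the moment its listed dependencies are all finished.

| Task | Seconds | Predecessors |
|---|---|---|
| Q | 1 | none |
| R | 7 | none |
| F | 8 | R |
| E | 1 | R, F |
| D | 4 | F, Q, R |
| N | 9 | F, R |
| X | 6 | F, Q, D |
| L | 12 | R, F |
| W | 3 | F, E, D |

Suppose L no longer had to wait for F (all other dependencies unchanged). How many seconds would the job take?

25

Original critical path: R→F→L = 7+8+12 = 27 ⇒ 27 seconds.
Without F→L, L's earliest start moves from 15 to 7.
The longest chain is now R→F→D→X = 7+8+4+6 = 25, so the job takes 25 seconds.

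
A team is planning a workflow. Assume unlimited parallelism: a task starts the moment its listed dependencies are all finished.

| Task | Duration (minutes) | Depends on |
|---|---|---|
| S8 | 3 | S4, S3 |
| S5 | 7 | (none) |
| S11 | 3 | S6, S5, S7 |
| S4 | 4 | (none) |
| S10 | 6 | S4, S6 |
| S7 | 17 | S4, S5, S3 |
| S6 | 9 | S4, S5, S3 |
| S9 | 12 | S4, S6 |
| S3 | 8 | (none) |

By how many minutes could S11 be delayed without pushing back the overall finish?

1

Critical path: S3→S6→S9 = 8+9+12 = 29, so the finish is 29 minutes.
S11 finishes as early as 28 and must finish by 29.
Float = 29 − 28 = 1.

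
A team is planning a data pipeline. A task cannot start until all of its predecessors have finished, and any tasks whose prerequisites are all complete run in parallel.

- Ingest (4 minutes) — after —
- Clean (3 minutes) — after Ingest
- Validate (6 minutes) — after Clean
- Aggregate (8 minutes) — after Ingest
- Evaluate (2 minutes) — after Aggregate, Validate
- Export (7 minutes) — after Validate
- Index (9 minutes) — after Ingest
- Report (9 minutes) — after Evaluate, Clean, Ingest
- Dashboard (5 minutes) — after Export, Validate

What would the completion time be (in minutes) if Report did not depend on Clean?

With the dependency in place, Ingest→Clean→Validate→Export→Dashboard = 4+3+6+7+5 = 25 sets the finish at 25 minutes.
Dropping Clean→Report doesn't change Report's earliest start (15); another predecessor still binds.
After: Ingest→Clean→Validate→Export→Dashboard = 4+3+6+7+5 = 25 → 25 minutes.

25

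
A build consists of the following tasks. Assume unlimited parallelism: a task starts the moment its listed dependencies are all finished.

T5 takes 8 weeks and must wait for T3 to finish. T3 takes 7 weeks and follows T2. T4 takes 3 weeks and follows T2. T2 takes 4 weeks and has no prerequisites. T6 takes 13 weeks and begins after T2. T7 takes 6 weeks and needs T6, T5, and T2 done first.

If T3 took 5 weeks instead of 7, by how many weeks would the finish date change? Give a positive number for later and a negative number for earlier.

-2

Baseline: T2→T3→T5→T7 = 4+7+8+6 = 25 → 25 weeks.
Since T3 is critical, the -2 change carries straight to that chain (now 23 weeks).
No other chain overtakes it, so the finish is 23 weeks.
Change in finish: 23 − 25 = -2 weeks.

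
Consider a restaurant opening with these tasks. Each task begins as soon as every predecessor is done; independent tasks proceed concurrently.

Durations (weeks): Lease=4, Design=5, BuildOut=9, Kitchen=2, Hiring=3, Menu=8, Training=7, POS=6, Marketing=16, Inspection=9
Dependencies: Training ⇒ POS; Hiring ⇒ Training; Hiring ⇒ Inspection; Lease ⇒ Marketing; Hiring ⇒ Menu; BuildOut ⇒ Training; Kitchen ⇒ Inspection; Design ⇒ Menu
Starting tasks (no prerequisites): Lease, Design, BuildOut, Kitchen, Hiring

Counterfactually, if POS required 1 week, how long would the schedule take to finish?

Critical path before the change: BuildOut→Training→POS = 9+7+6 = 22 giving 22 weeks.
Since POS is critical, the -5 change carries straight to that chain (now 17 weeks).
Now Lease→Marketing = 4+16 = 20 is longest, so the finish becomes 20 weeks.

20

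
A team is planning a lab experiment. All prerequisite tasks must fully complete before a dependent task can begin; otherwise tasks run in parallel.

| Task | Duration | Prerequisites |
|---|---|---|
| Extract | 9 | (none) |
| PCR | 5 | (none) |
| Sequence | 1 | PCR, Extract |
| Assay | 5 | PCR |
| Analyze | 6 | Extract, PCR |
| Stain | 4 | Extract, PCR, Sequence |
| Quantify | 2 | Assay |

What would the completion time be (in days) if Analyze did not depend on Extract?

14

Original critical path: Extract→Analyze = 9+6 = 15 ⇒ 15 days.
Without Extract→Analyze, Analyze's earliest start moves from 9 to 5.
The longest chain is now Extract→Sequence→Stain = 9+1+4 = 14, so the schedule takes 14 days.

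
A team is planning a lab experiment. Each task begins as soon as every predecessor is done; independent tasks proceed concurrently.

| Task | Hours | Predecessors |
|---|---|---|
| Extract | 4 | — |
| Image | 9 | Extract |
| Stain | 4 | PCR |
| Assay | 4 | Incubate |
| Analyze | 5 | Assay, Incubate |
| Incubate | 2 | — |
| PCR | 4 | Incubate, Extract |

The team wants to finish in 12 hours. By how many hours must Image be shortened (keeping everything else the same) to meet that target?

1

Current finish: 13 hours; target: 12.
Image is on every critical path, so each hour cut from Image cuts the finish by one (this holds down to a finish of 12).
Need 13 − 12 = 1 hour off Image → Image becomes 8 hours, finish becomes 12.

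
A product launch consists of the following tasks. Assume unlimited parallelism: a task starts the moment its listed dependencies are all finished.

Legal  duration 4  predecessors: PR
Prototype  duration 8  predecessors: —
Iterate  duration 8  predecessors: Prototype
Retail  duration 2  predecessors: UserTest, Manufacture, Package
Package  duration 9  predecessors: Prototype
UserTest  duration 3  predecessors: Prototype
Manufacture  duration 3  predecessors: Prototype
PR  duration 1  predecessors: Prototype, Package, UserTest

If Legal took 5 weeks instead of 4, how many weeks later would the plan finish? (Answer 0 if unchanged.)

Baseline: Prototype→Package→PR→Legal = 8+9+1+4 = 22 → 22 weeks.
Since Legal is critical, the +1 change carries straight to that chain (now 23 weeks).
The critical path is still Prototype→Package→PR→Legal; finish is now 23 weeks.
Change in finish: 23 − 22 = +1 weeks.

1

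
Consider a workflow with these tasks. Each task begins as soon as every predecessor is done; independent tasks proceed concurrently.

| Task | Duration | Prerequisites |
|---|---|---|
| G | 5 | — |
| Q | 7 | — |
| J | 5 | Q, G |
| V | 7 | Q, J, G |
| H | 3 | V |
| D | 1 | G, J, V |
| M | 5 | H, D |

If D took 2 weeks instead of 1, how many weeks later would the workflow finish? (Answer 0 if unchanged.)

The binding path is Q→J→V→H→M = 7+5+7+3+5 = 27; finish at 27 weeks.
D is off the critical path — its longest chain is 25 weeks, giving 2 of slack.
That remains the longest chain; total 27 weeks.
Change in finish: 27 − 27 = +0 weeks.

0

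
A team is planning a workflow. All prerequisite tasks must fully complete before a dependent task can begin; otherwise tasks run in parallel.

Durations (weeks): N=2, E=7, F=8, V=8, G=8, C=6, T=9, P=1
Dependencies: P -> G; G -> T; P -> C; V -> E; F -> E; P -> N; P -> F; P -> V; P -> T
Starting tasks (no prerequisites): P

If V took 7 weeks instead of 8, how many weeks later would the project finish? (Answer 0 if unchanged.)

0

As given, the longest chain is P→G→T = 1+8+9 = 18, so the finish is 18 weeks.
V is off the critical path — its longest chain is 16 weeks, giving 2 of slack.
That remains the longest chain; total 18 weeks.
Change in finish: 18 − 18 = +0 weeks.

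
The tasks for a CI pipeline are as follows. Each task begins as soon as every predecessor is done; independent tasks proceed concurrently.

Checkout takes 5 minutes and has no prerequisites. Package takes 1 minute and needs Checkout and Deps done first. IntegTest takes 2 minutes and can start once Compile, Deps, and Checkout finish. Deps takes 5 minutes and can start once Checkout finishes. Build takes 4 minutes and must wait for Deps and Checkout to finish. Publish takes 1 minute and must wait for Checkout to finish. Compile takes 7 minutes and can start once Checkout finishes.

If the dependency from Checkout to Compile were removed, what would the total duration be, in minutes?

14

With the dependency in place, Checkout→Deps→Build = 5+5+4 = 14 sets the finish at 14 minutes.
Without Checkout→Compile, Compile's earliest start moves from 5 to 0.
The longest chain is now Checkout→Deps→Build = 5+5+4 = 14, so the schedule takes 14 minutes.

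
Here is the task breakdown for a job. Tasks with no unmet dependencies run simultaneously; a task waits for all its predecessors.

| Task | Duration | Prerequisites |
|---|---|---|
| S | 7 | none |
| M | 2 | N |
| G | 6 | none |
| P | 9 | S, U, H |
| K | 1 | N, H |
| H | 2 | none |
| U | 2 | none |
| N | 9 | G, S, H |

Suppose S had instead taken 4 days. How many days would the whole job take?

17

The binding path is S→N→M = 7+9+2 = 18; finish at 18 days.
S lies on that path, so at 4 days the path becomes 15 days.
Now G→N→M = 6+9+2 = 17 is longest, so the finish becomes 17 days.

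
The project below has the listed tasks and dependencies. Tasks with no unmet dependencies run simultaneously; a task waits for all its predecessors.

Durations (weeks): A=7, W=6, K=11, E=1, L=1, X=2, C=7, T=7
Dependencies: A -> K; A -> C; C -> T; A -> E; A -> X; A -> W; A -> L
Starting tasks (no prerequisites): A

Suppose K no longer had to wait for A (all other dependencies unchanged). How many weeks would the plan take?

21

Original critical path: A→C→T = 7+7+7 = 21 ⇒ 21 weeks.
Without A→K, K's earliest start moves from 7 to 0.
New critical path: A→C→T = 7+7+7 = 21 ⇒ 21 weeks.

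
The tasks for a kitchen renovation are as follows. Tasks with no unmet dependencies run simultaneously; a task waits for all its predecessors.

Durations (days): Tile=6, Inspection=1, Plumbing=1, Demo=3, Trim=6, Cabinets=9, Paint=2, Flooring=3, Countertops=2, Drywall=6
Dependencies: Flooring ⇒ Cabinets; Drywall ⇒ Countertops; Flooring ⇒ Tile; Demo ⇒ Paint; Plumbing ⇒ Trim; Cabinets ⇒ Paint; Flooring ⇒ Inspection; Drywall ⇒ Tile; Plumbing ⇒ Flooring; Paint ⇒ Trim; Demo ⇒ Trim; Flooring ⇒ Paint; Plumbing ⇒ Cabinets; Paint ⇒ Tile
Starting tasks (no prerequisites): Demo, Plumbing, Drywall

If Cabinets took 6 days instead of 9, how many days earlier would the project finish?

3

The binding path is Plumbing→Flooring→Cabinets→Paint→Tile = 1+3+9+2+6 = 21; finish at 21 days.
Cabinets lies on that path, so at 6 days the path becomes 18 days.
That remains the longest chain; total 18 days.
Change in finish: 18 − 21 = -3 days.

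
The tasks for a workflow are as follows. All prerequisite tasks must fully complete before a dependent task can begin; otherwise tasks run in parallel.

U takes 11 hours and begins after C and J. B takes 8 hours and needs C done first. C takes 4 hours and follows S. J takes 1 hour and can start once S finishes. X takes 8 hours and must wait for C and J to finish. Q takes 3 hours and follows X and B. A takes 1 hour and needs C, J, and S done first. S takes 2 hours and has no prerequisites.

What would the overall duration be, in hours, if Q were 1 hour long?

17

Critical path before the change: S→C→X→Q = 2+4+8+3 = 17 giving 17 hours.
Since Q is critical, the -2 change carries straight to that chain (now 15 hours).
Now S→C→U = 2+4+11 = 17 is longest, so the finish becomes 17 hours.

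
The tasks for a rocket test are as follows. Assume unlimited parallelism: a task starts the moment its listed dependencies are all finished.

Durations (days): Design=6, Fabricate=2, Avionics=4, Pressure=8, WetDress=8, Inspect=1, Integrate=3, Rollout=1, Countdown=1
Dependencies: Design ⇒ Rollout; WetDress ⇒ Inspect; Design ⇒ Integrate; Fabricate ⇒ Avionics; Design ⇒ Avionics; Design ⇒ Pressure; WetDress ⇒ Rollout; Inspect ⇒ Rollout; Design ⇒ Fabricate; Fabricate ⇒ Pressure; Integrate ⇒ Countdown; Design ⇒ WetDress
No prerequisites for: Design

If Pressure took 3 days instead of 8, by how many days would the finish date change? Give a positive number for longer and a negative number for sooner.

0

As given, the longest chain is Design→Fabricate→Pressure = 6+2+8 = 16, so the finish is 16 days.
Since Pressure is critical, the -5 change carries straight to that chain (now 11 days).
The binding chain switches to Design→WetDress→Inspect→Rollout = 6+8+1+1 = 16; finish 16 days.
Change in finish: 16 − 16 = +0 days.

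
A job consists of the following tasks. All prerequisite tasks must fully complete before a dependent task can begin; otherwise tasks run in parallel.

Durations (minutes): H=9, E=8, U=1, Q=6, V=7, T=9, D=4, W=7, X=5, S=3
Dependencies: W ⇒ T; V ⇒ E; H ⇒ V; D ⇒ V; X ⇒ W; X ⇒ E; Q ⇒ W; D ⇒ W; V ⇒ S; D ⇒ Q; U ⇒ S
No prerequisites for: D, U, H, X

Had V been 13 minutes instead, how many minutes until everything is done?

30

The binding path is D→Q→W→T = 4+6+7+9 = 26; finish at 26 minutes.
V has 2 minutes of float (longest path through it is 24).
Now H→V→E = 9+13+8 = 30 is longest, so the finish becomes 30 minutes.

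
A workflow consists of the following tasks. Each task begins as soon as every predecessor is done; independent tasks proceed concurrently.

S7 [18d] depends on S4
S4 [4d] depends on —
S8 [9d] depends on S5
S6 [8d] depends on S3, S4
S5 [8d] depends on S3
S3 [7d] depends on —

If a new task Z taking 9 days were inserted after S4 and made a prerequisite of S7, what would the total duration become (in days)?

Originally the plan takes 24 days.
With Z inserted, S7 now waits for max(S4, Z).
New critical path: S4→Z→S7 = 4+9+18 = 31 ⇒ 31 days.

31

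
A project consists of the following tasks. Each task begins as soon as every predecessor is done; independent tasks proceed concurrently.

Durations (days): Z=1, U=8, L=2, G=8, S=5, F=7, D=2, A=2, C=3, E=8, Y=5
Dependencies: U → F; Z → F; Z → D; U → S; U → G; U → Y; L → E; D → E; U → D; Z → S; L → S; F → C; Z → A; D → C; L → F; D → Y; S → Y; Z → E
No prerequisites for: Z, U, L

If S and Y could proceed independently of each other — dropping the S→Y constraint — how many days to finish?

18

Original critical path: U→S→Y = 8+5+5 = 18 ⇒ 18 days.
Without S→Y, Y's earliest start moves from 13 to 10.
After: U→F→C = 8+7+3 = 18 → 18 days.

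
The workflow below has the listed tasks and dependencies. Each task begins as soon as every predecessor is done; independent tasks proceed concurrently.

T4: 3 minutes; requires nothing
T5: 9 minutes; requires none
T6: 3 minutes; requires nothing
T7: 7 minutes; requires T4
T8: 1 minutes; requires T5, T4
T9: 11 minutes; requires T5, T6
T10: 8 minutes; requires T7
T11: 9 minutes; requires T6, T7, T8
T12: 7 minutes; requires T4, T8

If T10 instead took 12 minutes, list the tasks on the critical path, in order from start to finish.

Critical path before the change: T5→T9 = 9+11 = 20 giving 20 minutes.
T10 has 2 minutes of float (longest path through it is 18).
The binding chain switches to T4→T7→T10 = 3+7+12 = 22; finish 22 minutes.

T4, T7, T10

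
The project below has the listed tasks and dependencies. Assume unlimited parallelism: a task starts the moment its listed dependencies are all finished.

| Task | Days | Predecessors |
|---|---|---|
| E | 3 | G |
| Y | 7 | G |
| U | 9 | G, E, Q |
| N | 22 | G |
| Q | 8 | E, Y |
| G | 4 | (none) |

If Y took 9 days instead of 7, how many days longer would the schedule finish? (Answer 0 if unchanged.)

Critical path before the change: G→Y→Q→U = 4+7+8+9 = 28 giving 28 days.
Y is on the critical path; changing it to 9 makes that path 30 days.
No other chain overtakes it, so the finish is 30 days.
Change in finish: 30 − 28 = +2 days.

2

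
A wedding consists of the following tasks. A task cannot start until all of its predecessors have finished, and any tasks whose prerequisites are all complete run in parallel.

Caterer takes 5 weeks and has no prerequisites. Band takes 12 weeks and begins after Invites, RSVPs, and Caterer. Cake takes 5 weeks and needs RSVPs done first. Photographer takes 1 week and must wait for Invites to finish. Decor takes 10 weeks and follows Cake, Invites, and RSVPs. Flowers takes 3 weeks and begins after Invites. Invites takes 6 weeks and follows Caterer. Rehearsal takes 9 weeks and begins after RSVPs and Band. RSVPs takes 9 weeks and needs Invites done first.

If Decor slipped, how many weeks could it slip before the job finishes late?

The longest chain is Caterer→Invites→RSVPs→Band→Rehearsal = 5+6+9+12+9 = 41; overall finish 41 weeks.
Decor finishes as early as 35 and must finish by 41.
So Decor can slip 41 − 35 = 6 weeks.

6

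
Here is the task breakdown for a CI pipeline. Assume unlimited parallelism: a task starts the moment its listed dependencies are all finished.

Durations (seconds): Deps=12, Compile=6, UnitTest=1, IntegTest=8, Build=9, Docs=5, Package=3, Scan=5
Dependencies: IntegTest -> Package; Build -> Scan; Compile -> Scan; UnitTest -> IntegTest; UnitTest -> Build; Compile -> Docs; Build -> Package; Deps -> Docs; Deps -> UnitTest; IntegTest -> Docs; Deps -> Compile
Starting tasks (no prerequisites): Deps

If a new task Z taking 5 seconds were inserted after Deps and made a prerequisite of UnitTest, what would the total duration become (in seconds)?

32

Originally the plan takes 27 seconds.
With Z inserted, UnitTest now waits for max(Deps, Z).
New critical path: Deps→Z→UnitTest→Build→Scan = 12+5+1+9+5 = 32 ⇒ 32 seconds.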